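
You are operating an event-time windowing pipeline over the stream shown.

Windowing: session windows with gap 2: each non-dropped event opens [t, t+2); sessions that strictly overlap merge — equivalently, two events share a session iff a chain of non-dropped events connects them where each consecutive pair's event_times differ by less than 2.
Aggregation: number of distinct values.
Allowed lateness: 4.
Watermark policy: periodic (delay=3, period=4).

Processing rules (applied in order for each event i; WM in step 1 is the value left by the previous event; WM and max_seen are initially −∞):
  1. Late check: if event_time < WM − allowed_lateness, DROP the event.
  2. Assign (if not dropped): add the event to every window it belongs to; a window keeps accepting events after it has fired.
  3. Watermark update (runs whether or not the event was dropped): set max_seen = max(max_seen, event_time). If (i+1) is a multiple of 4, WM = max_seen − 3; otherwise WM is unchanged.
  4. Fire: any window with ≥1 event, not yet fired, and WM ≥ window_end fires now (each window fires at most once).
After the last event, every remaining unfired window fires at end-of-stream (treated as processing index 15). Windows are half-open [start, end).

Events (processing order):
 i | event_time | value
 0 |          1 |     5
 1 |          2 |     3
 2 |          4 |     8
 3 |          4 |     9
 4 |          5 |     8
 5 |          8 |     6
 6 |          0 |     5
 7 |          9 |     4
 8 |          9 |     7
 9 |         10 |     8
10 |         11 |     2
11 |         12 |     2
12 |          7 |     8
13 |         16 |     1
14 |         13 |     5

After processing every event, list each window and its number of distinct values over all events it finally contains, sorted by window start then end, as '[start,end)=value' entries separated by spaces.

i=0 t=1 v=5: → [1,3); WM=−∞
i=1 t=2 v=3: → [1,4); WM=−∞
i=2 t=4 v=8: → [4,6); WM=−∞
i=3 t=4 v=9: → [4,6); WM=1
i=4 t=5 v=8: → [4,7); WM=1
i=5 t=8 v=6: → [8,10); WM=1
i=6 t=0 v=5: → [0,4); WM=1
i=7 t=9 v=4: → [8,11); WM=6
i=8 t=9 v=7: → [8,11); WM=6
i=9 t=10 v=8: → [8,12); WM=6
i=10 t=11 v=2: → [8,13); WM=6
i=11 t=12 v=2: → [8,14); WM=9
i=12 t=7 v=8: → [7,14); WM=9
i=13 t=16 v=1: → [16,18); WM=9
i=14 t=13 v=5: → [7,15); WM=9

[0,4)=2 [4,7)=2 [7,15)=6 [16,18)=1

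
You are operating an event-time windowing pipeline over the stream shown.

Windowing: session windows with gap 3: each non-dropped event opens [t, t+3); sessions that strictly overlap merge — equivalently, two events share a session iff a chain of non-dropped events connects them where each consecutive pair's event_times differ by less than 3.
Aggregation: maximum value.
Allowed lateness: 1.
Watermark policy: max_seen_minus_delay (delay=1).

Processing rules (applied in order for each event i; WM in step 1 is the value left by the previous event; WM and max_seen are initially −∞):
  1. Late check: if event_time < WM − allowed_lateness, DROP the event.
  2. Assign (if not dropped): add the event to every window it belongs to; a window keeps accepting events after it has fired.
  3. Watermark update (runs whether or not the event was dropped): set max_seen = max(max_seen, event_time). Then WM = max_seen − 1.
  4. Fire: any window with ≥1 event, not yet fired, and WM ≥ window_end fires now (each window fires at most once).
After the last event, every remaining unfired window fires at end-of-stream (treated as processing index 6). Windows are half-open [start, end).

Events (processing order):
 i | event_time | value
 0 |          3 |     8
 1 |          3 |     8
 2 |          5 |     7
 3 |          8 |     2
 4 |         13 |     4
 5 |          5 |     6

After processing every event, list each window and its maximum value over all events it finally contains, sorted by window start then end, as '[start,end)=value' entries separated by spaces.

i=0 t=3 v=8: → [3,6); WM=2
i=1 t=3 v=8: → [3,6); WM=2
i=2 t=5 v=7: → [3,8); WM=4
i=3 t=8 v=2: → [8,11); WM=7
i=4 t=13 v=4: → [13,16); WM=12
i=5 t=5 v=6: DROP (t<12-1); WM=12

[3,8)=8 [8,11)=2 [13,16)=4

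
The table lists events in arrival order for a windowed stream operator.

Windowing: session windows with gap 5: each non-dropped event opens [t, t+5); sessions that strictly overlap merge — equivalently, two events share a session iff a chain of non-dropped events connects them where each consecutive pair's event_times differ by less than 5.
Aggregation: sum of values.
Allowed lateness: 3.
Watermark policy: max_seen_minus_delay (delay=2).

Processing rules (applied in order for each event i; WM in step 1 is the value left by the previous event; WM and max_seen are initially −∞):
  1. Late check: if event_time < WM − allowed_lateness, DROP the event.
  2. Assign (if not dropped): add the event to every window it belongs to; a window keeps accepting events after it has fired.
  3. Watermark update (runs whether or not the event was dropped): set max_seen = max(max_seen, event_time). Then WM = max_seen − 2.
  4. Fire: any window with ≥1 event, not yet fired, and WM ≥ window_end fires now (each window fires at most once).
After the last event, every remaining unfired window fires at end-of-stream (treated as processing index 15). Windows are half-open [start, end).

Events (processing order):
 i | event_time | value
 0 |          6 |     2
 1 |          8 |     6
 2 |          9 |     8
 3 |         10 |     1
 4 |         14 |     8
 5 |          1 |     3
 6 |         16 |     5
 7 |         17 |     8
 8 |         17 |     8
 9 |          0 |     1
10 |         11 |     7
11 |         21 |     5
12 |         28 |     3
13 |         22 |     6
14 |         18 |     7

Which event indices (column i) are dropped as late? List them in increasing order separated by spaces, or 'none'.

5 9 10 13 14

i=0 t=6 v=2: → [6,11); WM=4
i=1 t=8 v=6: → [6,13); WM=6
i=2 t=9 v=8: → [6,14); WM=7
i=3 t=10 v=1: → [6,15); WM=8
i=4 t=14 v=8: → [6,19); WM=12
i=5 t=1 v=3: DROP (t<12-3); WM=12
i=6 t=16 v=5: → [6,21); WM=14
i=7 t=17 v=8: → [6,22); WM=15
i=8 t=17 v=8: → [6,22); WM=15
i=9 t=0 v=1: DROP (t<15-3); WM=15
i=10 t=11 v=7: DROP (t<15-3); WM=15
i=11 t=21 v=5: → [6,26); WM=19
i=12 t=28 v=3: → [28,33); WM=26
i=13 t=22 v=6: DROP (t<26-3); WM=26
i=14 t=18 v=7: DROP (t<26-3); WM=26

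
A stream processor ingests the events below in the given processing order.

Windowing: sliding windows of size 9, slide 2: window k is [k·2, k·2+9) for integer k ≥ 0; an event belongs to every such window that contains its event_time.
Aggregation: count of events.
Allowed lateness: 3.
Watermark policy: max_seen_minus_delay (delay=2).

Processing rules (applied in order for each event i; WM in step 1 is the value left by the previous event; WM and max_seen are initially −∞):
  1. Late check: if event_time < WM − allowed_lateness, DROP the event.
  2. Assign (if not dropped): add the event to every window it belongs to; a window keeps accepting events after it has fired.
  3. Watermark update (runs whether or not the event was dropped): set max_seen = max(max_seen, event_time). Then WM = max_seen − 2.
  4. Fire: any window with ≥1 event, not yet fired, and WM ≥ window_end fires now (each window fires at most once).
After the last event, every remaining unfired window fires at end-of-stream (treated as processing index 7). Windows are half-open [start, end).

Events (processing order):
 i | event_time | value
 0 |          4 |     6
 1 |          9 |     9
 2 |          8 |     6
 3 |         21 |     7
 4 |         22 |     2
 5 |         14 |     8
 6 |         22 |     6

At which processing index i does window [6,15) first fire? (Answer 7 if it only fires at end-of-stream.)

3

i=0 t=4 v=6: → [4,13),[2,11),[0,9); WM=2
i=1 t=9 v=9: → [8,17),[6,15),[4,13),[2,11); WM=7
i=2 t=8 v=6: → [8,17),[6,15),[4,13),[2,11),[0,9); WM=7
i=3 t=21 v=7: → [20,29),[18,27),[16,25),[14,23); WM=19; [0,9) fires=2 [2,11) fires=3 [4,13) fires=3 [6,15) fires=2 [8,17) fires=2
i=4 t=22 v=2: → [22,31),[20,29),[18,27),[16,25),[14,23); WM=20
i=5 t=14 v=8: DROP (t<20-3); WM=20
i=6 t=22 v=6: → [22,31),[20,29),[18,27),[16,25),[14,23); WM=20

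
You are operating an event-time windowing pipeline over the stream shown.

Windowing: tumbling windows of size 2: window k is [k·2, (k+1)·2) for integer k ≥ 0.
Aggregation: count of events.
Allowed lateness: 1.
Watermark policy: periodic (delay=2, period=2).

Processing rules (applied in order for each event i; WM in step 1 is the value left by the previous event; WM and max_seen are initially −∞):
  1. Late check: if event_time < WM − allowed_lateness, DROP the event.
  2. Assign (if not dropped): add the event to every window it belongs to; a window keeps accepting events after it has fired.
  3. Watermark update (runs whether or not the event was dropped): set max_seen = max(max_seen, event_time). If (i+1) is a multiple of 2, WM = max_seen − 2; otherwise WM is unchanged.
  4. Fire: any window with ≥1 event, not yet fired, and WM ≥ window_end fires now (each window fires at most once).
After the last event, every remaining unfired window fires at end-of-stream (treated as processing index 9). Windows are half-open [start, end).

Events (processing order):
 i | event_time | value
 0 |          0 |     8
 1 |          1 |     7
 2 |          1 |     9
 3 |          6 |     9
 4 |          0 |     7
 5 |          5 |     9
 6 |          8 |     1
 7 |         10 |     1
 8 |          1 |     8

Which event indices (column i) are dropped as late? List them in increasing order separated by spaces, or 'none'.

i=0 t=0 v=8: → [0,2); WM=−∞
i=1 t=1 v=7: → [0,2); WM=-1
i=2 t=1 v=9: → [0,2); WM=-1
i=3 t=6 v=9: → [6,8); WM=4; [0,2) fires=3
i=4 t=0 v=7: DROP (t<4-1); WM=4
i=5 t=5 v=9: → [4,6); WM=4
i=6 t=8 v=1: → [8,10); WM=4
i=7 t=10 v=1: → [10,12); WM=8; [4,6) fires=1 [6,8) fires=1
i=8 t=1 v=8: DROP (t<8-1); WM=8

4 8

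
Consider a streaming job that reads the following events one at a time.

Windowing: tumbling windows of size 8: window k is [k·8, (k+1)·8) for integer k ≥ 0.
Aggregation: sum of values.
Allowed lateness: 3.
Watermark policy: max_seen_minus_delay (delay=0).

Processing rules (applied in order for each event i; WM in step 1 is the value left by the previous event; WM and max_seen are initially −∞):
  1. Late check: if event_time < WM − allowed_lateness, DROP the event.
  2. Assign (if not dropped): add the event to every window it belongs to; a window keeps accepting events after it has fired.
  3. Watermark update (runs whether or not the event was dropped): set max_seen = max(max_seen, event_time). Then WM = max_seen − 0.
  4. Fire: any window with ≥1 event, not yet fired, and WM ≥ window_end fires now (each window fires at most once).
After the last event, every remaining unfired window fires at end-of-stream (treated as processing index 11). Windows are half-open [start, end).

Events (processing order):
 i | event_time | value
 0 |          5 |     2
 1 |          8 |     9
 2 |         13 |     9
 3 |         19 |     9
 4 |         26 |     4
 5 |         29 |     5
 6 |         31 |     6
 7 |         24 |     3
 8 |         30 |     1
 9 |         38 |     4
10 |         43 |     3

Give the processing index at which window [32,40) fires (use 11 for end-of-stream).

10

i=0 t=5 v=2: → [0,8); WM=5
i=1 t=8 v=9: → [8,16); WM=8; [0,8) fires=2
i=2 t=13 v=9: → [8,16); WM=13
i=3 t=19 v=9: → [16,24); WM=19; [8,16) fires=18
i=4 t=26 v=4: → [24,32); WM=26; [16,24) fires=9
i=5 t=29 v=5: → [24,32); WM=29
i=6 t=31 v=6: → [24,32); WM=31
i=7 t=24 v=3: DROP (t<31-3); WM=31
i=8 t=30 v=1: → [24,32); WM=31
i=9 t=38 v=4: → [32,40); WM=38; [24,32) fires=16
i=10 t=43 v=3: → [40,48); WM=43; [32,40) fires=4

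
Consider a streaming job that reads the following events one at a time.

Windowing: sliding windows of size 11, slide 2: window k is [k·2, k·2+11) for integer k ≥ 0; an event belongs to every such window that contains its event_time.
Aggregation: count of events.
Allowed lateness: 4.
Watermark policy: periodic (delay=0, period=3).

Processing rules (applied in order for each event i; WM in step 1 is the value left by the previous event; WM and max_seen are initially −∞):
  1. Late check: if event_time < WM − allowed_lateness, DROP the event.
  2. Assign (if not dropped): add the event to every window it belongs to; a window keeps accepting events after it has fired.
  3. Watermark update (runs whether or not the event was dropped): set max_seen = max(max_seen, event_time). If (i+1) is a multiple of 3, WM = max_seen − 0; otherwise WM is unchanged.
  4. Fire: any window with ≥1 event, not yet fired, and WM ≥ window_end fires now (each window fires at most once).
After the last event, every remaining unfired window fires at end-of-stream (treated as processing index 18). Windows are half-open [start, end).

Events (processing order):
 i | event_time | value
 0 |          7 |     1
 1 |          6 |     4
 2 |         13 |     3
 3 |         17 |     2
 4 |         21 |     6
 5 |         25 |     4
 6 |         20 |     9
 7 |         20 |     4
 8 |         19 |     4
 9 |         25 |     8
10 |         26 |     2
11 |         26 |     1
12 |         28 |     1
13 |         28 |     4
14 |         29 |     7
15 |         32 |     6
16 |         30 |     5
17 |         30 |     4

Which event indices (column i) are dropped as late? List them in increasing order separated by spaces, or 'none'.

6 7 8

i=0 t=7 v=1: → [6,17),[4,15),[2,13),[0,11); WM=−∞
i=1 t=6 v=4: → [6,17),[4,15),[2,13),[0,11); WM=−∞
i=2 t=13 v=3: → [12,23),[10,21),[8,19),[6,17),[4,15); WM=13; [0,11) fires=2 [2,13) fires=2
i=3 t=17 v=2: → [16,27),[14,25),[12,23),[10,21),[8,19); WM=13
i=4 t=21 v=6: → [20,31),[18,29),[16,27),[14,25),[12,23); WM=13
i=5 t=25 v=4: → [24,35),[22,33),[20,31),[18,29),[16,27); WM=25; [4,15) fires=3 [6,17) fires=3 [8,19) fires=2 [10,21) fires=2 [12,23) fires=3 [14,25) fires=2
i=6 t=20 v=9: DROP (t<25-4); WM=25
i=7 t=20 v=4: DROP (t<25-4); WM=25
i=8 t=19 v=4: DROP (t<25-4); WM=25
i=9 t=25 v=8: → [24,35),[22,33),[20,31),[18,29),[16,27); WM=25
i=10 t=26 v=2: → [26,37),[24,35),[22,33),[20,31),[18,29),[16,27); WM=25
i=11 t=26 v=1: → [26,37),[24,35),[22,33),[20,31),[18,29),[16,27); WM=26
i=12 t=28 v=1: → [28,39),[26,37),[24,35),[22,33),[20,31),[18,29); WM=26
i=13 t=28 v=4: → [28,39),[26,37),[24,35),[22,33),[20,31),[18,29); WM=26
i=14 t=29 v=7: → [28,39),[26,37),[24,35),[22,33),[20,31); WM=29; [16,27) fires=6 [18,29) fires=7
i=15 t=32 v=6: → [32,43),[30,41),[28,39),[26,37),[24,35),[22,33); WM=29
i=16 t=30 v=5: → [30,41),[28,39),[26,37),[24,35),[22,33),[20,31); WM=29
i=17 t=30 v=4: → [30,41),[28,39),[26,37),[24,35),[22,33),[20,31); WM=32; [20,31) fires=10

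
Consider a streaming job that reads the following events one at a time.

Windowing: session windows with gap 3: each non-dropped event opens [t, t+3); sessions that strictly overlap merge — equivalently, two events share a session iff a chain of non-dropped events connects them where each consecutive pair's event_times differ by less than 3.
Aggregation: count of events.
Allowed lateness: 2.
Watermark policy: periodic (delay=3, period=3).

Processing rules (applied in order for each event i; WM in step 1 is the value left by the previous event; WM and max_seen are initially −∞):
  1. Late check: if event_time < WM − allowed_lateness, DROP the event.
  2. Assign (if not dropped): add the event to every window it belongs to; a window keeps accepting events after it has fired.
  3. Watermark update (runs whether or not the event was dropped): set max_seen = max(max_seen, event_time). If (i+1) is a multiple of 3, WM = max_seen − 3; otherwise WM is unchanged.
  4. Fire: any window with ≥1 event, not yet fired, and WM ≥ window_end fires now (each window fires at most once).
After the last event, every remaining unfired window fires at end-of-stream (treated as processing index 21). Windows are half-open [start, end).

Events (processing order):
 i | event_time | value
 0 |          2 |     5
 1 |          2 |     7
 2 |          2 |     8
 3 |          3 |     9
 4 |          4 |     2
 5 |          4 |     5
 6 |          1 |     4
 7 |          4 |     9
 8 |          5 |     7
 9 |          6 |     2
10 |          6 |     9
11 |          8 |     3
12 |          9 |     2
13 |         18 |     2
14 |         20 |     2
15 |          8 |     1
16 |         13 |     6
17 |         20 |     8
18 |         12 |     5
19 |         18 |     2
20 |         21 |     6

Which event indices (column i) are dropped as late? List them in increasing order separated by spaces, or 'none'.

i=0 t=2 v=5: → [2,5); WM=−∞
i=1 t=2 v=7: → [2,5); WM=−∞
i=2 t=2 v=8: → [2,5); WM=-1
i=3 t=3 v=9: → [2,6); WM=-1
i=4 t=4 v=2: → [2,7); WM=-1
i=5 t=4 v=5: → [2,7); WM=1
i=6 t=1 v=4: → [1,7); WM=1
i=7 t=4 v=9: → [1,7); WM=1
i=8 t=5 v=7: → [1,8); WM=2
i=9 t=6 v=2: → [1,9); WM=2
i=10 t=6 v=9: → [1,9); WM=2
i=11 t=8 v=3: → [1,11); WM=5
i=12 t=9 v=2: → [1,12); WM=5
i=13 t=18 v=2: → [18,21); WM=5
i=14 t=20 v=2: → [18,23); WM=17
i=15 t=8 v=1: DROP (t<17-2); WM=17
i=16 t=13 v=6: DROP (t<17-2); WM=17
i=17 t=20 v=8: → [18,23); WM=17
i=18 t=12 v=5: DROP (t<17-2); WM=17
i=19 t=18 v=2: → [18,23); WM=17
i=20 t=21 v=6: → [18,24); WM=18

15 16 18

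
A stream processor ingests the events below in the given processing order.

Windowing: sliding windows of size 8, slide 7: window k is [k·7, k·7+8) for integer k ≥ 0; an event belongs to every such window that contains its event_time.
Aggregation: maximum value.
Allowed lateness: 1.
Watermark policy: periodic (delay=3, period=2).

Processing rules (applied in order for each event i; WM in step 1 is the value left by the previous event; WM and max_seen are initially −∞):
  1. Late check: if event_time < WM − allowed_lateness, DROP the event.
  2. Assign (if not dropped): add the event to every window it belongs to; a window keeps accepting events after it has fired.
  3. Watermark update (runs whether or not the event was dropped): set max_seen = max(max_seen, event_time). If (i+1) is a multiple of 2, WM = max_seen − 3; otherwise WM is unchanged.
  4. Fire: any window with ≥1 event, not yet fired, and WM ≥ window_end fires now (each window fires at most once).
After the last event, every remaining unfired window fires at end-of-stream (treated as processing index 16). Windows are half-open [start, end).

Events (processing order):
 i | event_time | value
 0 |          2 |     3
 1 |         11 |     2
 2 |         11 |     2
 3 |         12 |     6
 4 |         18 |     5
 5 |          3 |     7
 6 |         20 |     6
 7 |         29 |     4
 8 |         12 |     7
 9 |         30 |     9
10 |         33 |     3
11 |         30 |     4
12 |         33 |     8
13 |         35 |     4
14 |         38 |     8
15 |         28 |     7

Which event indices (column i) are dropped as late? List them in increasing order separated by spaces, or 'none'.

5 8 15

i=0 t=2 v=3: → [0,8); WM=−∞
i=1 t=11 v=2: → [7,15); WM=8; [0,8) fires=3
i=2 t=11 v=2: → [7,15); WM=8
i=3 t=12 v=6: → [7,15); WM=9
i=4 t=18 v=5: → [14,22); WM=9
i=5 t=3 v=7: DROP (t<9-1); WM=15; [7,15) fires=6
i=6 t=20 v=6: → [14,22); WM=15
i=7 t=29 v=4: → [28,36); WM=26; [14,22) fires=6
i=8 t=12 v=7: DROP (t<26-1); WM=26
i=9 t=30 v=9: → [28,36); WM=27
i=10 t=33 v=3: → [28,36); WM=27
i=11 t=30 v=4: → [28,36); WM=30
i=12 t=33 v=8: → [28,36); WM=30
i=13 t=35 v=4: → [35,43),[28,36); WM=32
i=14 t=38 v=8: → [35,43); WM=32
i=15 t=28 v=7: DROP (t<32-1); WM=35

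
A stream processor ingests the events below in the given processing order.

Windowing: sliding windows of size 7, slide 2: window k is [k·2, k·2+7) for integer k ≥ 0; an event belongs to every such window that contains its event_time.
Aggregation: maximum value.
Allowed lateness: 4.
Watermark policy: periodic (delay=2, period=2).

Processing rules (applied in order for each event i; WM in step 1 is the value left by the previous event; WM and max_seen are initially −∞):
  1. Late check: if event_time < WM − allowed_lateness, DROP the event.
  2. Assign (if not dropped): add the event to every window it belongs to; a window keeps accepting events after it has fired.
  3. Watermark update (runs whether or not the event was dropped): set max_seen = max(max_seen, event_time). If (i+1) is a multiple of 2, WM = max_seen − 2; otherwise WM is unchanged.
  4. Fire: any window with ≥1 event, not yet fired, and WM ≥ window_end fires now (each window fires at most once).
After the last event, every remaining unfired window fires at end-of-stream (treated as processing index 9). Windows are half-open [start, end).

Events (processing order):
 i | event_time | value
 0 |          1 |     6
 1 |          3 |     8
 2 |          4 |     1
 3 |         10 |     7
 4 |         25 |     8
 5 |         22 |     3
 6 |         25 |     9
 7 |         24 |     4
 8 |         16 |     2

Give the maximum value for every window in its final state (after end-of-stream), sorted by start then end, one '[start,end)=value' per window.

[0,7)=8 [2,9)=8 [4,11)=7 [6,13)=7 [8,15)=7 [10,17)=7 [16,23)=3 [18,25)=4 [20,27)=9 [22,29)=9 [24,31)=9

i=0 t=1 v=6: → [0,7); WM=−∞
i=1 t=3 v=8: → [2,9),[0,7); WM=1
i=2 t=4 v=1: → [4,11),[2,9),[0,7); WM=1
i=3 t=10 v=7: → [10,17),[8,15),[6,13),[4,11); WM=8; [0,7) fires=8
i=4 t=25 v=8: → [24,31),[22,29),[20,27); WM=8
i=5 t=22 v=3: → [22,29),[20,27),[18,25),[16,23); WM=23; [2,9) fires=8 [4,11) fires=7 [6,13) fires=7 [8,15) fires=7 [10,17) fires=7 [16,23) fires=3
i=6 t=25 v=9: → [24,31),[22,29),[20,27); WM=23
i=7 t=24 v=4: → [24,31),[22,29),[20,27),[18,25); WM=23
i=8 t=16 v=2: DROP (t<23-4); WM=23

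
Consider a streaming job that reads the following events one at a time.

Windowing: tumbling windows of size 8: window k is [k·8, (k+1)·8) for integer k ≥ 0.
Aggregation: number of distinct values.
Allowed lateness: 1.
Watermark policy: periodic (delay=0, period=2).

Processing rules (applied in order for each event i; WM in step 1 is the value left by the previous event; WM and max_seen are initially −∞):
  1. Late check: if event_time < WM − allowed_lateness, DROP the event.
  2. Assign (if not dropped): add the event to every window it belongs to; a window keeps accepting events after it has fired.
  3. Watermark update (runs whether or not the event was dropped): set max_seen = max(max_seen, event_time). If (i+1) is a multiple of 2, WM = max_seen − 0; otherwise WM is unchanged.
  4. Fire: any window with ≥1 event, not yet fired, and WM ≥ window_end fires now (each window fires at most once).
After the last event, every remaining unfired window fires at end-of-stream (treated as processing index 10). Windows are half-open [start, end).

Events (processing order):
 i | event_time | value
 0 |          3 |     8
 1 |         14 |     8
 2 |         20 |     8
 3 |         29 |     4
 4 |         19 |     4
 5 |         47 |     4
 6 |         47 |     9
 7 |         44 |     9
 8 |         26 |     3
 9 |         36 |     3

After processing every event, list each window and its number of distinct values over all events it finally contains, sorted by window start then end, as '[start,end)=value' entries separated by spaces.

i=0 t=3 v=8: → [0,8); WM=−∞
i=1 t=14 v=8: → [8,16); WM=14; [0,8) fires=1
i=2 t=20 v=8: → [16,24); WM=14
i=3 t=29 v=4: → [24,32); WM=29; [8,16) fires=1 [16,24) fires=1
i=4 t=19 v=4: DROP (t<29-1); WM=29
i=5 t=47 v=4: → [40,48); WM=47; [24,32) fires=1
i=6 t=47 v=9: → [40,48); WM=47
i=7 t=44 v=9: DROP (t<47-1); WM=47
i=8 t=26 v=3: DROP (t<47-1); WM=47
i=9 t=36 v=3: DROP (t<47-1); WM=47

[0,8)=1 [8,16)=1 [16,24)=1 [24,32)=1 [40,48)=2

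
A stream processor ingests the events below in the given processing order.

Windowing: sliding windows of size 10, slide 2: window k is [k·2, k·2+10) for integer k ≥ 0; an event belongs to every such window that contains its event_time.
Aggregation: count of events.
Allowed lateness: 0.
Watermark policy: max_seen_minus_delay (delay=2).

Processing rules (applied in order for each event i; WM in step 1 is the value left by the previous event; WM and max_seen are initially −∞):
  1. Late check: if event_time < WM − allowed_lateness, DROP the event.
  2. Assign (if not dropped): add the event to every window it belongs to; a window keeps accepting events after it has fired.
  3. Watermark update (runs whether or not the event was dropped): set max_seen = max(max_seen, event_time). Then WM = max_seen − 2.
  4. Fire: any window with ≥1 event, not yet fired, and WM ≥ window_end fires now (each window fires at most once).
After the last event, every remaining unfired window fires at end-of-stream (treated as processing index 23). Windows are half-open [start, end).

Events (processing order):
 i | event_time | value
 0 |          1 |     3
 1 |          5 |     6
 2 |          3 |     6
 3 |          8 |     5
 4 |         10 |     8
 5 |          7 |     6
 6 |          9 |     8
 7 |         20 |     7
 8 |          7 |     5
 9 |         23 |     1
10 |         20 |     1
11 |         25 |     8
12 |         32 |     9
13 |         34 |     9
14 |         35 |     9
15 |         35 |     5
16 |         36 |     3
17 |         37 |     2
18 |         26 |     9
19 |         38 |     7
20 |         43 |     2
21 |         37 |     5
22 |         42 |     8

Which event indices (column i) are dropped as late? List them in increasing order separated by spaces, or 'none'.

5 8 10 18 21

i=0 t=1 v=3: → [0,10); WM=-1
i=1 t=5 v=6: → [4,14),[2,12),[0,10); WM=3
i=2 t=3 v=6: → [2,12),[0,10); WM=3
i=3 t=8 v=5: → [8,18),[6,16),[4,14),[2,12),[0,10); WM=6
i=4 t=10 v=8: → [10,20),[8,18),[6,16),[4,14),[2,12); WM=8
i=5 t=7 v=6: DROP (t<8-0); WM=8
i=6 t=9 v=8: → [8,18),[6,16),[4,14),[2,12),[0,10); WM=8
i=7 t=20 v=7: → [20,30),[18,28),[16,26),[14,24),[12,22); WM=18; [0,10) fires=5 [2,12) fires=5 [4,14) fires=4 [6,16) fires=3 [8,18) fires=3
i=8 t=7 v=5: DROP (t<18-0); WM=18
i=9 t=23 v=1: → [22,32),[20,30),[18,28),[16,26),[14,24); WM=21; [10,20) fires=1
i=10 t=20 v=1: DROP (t<21-0); WM=21
i=11 t=25 v=8: → [24,34),[22,32),[20,30),[18,28),[16,26); WM=23; [12,22) fires=1
i=12 t=32 v=9: → [32,42),[30,40),[28,38),[26,36),[24,34); WM=30; [14,24) fires=2 [16,26) fires=3 [18,28) fires=3 [20,30) fires=3
i=13 t=34 v=9: → [34,44),[32,42),[30,40),[28,38),[26,36); WM=32; [22,32) fires=2
i=14 t=35 v=9: → [34,44),[32,42),[30,40),[28,38),[26,36); WM=33
i=15 t=35 v=5: → [34,44),[32,42),[30,40),[28,38),[26,36); WM=33
i=16 t=36 v=3: → [36,46),[34,44),[32,42),[30,40),[28,38); WM=34; [24,34) fires=2
i=17 t=37 v=2: → [36,46),[34,44),[32,42),[30,40),[28,38); WM=35
i=18 t=26 v=9: DROP (t<35-0); WM=35
i=19 t=38 v=7: → [38,48),[36,46),[34,44),[32,42),[30,40); WM=36; [26,36) fires=4
i=20 t=43 v=2: → [42,52),[40,50),[38,48),[36,46),[34,44); WM=41; [28,38) fires=6 [30,40) fires=7
i=21 t=37 v=5: DROP (t<41-0); WM=41
i=22 t=42 v=8: → [42,52),[40,50),[38,48),[36,46),[34,44); WM=41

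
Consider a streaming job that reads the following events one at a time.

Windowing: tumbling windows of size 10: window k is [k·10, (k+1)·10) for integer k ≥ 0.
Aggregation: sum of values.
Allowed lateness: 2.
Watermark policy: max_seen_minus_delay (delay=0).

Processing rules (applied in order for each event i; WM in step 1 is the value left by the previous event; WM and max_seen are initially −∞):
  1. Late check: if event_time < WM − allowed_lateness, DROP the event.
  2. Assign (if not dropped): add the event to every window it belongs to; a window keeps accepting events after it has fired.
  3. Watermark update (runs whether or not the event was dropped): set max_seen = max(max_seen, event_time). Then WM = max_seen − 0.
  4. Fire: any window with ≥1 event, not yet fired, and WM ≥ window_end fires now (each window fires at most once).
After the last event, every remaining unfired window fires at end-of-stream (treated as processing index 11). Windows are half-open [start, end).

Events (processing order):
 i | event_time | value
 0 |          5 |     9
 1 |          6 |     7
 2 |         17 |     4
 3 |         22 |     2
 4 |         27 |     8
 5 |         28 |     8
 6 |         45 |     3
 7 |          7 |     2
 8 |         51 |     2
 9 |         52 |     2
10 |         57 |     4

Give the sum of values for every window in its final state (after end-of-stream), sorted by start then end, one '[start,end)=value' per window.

i=0 t=5 v=9: → [0,10); WM=5
i=1 t=6 v=7: → [0,10); WM=6
i=2 t=17 v=4: → [10,20); WM=17; [0,10) fires=16
i=3 t=22 v=2: → [20,30); WM=22; [10,20) fires=4
i=4 t=27 v=8: → [20,30); WM=27
i=5 t=28 v=8: → [20,30); WM=28
i=6 t=45 v=3: → [40,50); WM=45; [20,30) fires=18
i=7 t=7 v=2: DROP (t<45-2); WM=45
i=8 t=51 v=2: → [50,60); WM=51; [40,50) fires=3
i=9 t=52 v=2: → [50,60); WM=52
i=10 t=57 v=4: → [50,60); WM=57

[0,10)=16 [10,20)=4 [20,30)=18 [40,50)=3 [50,60)=8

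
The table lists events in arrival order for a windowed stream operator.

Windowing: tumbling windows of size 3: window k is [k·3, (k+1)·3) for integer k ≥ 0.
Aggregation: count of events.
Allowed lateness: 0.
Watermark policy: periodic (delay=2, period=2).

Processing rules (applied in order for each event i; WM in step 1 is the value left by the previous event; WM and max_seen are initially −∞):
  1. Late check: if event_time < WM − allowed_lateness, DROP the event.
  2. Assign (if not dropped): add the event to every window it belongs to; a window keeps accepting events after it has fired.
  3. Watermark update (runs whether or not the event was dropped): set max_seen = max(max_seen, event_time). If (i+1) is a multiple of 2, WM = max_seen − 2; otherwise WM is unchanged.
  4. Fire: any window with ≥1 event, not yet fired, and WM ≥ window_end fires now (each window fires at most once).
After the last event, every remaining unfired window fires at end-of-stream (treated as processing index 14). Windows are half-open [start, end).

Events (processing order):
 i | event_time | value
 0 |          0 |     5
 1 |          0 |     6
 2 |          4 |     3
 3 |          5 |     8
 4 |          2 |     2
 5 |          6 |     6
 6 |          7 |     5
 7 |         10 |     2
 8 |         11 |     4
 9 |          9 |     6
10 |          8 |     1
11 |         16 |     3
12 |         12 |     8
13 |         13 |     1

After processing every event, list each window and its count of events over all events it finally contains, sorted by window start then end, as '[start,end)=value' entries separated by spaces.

[0,3)=2 [3,6)=2 [6,9)=2 [9,12)=3 [15,18)=1

i=0 t=0 v=5: → [0,3); WM=−∞
i=1 t=0 v=6: → [0,3); WM=-2
i=2 t=4 v=3: → [3,6); WM=-2
i=3 t=5 v=8: → [3,6); WM=3; [0,3) fires=2
i=4 t=2 v=2: DROP (t<3-0); WM=3
i=5 t=6 v=6: → [6,9); WM=4
i=6 t=7 v=5: → [6,9); WM=4
i=7 t=10 v=2: → [9,12); WM=8; [3,6) fires=2
i=8 t=11 v=4: → [9,12); WM=8
i=9 t=9 v=6: → [9,12); WM=9; [6,9) fires=2
i=10 t=8 v=1: DROP (t<9-0); WM=9
i=11 t=16 v=3: → [15,18); WM=14; [9,12) fires=3
i=12 t=12 v=8: DROP (t<14-0); WM=14
i=13 t=13 v=1: DROP (t<14-0); WM=14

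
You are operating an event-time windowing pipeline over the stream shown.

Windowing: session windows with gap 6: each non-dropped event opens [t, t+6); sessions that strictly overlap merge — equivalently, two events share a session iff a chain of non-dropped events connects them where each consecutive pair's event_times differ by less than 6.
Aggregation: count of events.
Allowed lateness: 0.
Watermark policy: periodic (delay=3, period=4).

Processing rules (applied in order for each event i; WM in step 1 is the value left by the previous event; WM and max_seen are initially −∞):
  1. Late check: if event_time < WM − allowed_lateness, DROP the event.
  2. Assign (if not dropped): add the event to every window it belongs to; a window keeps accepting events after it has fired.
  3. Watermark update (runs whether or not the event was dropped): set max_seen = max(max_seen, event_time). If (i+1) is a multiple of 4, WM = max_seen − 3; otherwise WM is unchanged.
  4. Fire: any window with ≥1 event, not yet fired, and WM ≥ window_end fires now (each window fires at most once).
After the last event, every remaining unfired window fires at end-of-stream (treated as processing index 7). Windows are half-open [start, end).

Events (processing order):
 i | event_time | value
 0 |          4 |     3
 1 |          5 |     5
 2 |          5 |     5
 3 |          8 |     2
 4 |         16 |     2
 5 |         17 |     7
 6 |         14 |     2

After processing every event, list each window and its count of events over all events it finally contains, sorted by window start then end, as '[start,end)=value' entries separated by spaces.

[4,14)=4 [14,23)=3

i=0 t=4 v=3: → [4,10); WM=−∞
i=1 t=5 v=5: → [4,11); WM=−∞
i=2 t=5 v=5: → [4,11); WM=−∞
i=3 t=8 v=2: → [4,14); WM=5
i=4 t=16 v=2: → [16,22); WM=5
i=5 t=17 v=7: → [16,23); WM=5
i=6 t=14 v=2: → [14,23); WM=5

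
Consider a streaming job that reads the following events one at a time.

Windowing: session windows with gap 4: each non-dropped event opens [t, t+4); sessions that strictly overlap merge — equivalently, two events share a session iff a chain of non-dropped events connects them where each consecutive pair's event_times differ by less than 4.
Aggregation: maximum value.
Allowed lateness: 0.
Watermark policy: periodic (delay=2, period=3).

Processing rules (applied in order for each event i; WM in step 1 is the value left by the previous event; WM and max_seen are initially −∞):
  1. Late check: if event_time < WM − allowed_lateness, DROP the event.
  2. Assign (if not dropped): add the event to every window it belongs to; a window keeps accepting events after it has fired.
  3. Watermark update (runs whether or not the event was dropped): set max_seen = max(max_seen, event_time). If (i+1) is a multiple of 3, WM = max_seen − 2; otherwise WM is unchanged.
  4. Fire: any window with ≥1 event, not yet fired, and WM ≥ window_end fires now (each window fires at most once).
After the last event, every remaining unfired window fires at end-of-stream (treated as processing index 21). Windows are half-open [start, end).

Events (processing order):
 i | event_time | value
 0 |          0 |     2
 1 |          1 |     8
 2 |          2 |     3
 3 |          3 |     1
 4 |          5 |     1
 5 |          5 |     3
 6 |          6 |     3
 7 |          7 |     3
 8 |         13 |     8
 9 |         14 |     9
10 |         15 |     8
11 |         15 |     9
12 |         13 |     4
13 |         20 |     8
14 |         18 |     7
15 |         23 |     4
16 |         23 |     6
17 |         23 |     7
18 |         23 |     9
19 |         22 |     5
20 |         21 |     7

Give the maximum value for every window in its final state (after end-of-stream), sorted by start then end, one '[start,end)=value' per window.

i=0 t=0 v=2: → [0,4); WM=−∞
i=1 t=1 v=8: → [0,5); WM=−∞
i=2 t=2 v=3: → [0,6); WM=0
i=3 t=3 v=1: → [0,7); WM=0
i=4 t=5 v=1: → [0,9); WM=0
i=5 t=5 v=3: → [0,9); WM=3
i=6 t=6 v=3: → [0,10); WM=3
i=7 t=7 v=3: → [0,11); WM=3
i=8 t=13 v=8: → [13,17); WM=11
i=9 t=14 v=9: → [13,18); WM=11
i=10 t=15 v=8: → [13,19); WM=11
i=11 t=15 v=9: → [13,19); WM=13
i=12 t=13 v=4: → [13,19); WM=13
i=13 t=20 v=8: → [20,24); WM=13
i=14 t=18 v=7: → [13,24); WM=18
i=15 t=23 v=4: → [13,27); WM=18
i=16 t=23 v=6: → [13,27); WM=18
i=17 t=23 v=7: → [13,27); WM=21
i=18 t=23 v=9: → [13,27); WM=21
i=19 t=22 v=5: → [13,27); WM=21
i=20 t=21 v=7: → [13,27); WM=21

[0,11)=8 [13,27)=9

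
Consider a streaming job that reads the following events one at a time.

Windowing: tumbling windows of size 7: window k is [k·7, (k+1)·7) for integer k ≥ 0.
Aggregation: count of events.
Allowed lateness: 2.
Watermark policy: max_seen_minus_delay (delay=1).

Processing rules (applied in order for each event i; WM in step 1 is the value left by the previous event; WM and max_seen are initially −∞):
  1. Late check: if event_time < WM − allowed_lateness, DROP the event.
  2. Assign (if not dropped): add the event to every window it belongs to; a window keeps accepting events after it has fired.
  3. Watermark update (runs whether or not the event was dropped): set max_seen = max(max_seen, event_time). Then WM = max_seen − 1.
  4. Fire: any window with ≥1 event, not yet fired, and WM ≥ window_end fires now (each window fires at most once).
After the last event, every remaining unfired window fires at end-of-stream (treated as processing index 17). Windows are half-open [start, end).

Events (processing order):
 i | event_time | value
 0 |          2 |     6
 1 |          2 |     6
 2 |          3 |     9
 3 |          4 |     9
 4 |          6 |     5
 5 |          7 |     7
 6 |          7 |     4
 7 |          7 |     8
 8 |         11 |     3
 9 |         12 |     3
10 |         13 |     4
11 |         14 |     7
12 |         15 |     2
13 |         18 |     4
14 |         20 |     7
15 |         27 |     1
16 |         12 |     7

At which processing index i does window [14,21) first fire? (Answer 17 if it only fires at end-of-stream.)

i=0 t=2 v=6: → [0,7); WM=1
i=1 t=2 v=6: → [0,7); WM=1
i=2 t=3 v=9: → [0,7); WM=2
i=3 t=4 v=9: → [0,7); WM=3
i=4 t=6 v=5: → [0,7); WM=5
i=5 t=7 v=7: → [7,14); WM=6
i=6 t=7 v=4: → [7,14); WM=6
i=7 t=7 v=8: → [7,14); WM=6
i=8 t=11 v=3: → [7,14); WM=10; [0,7) fires=5
i=9 t=12 v=3: → [7,14); WM=11
i=10 t=13 v=4: → [7,14); WM=12
i=11 t=14 v=7: → [14,21); WM=13
i=12 t=15 v=2: → [14,21); WM=14; [7,14) fires=6
i=13 t=18 v=4: → [14,21); WM=17
i=14 t=20 v=7: → [14,21); WM=19
i=15 t=27 v=1: → [21,28); WM=26; [14,21) fires=4
i=16 t=12 v=7: DROP (t<26-2); WM=26

15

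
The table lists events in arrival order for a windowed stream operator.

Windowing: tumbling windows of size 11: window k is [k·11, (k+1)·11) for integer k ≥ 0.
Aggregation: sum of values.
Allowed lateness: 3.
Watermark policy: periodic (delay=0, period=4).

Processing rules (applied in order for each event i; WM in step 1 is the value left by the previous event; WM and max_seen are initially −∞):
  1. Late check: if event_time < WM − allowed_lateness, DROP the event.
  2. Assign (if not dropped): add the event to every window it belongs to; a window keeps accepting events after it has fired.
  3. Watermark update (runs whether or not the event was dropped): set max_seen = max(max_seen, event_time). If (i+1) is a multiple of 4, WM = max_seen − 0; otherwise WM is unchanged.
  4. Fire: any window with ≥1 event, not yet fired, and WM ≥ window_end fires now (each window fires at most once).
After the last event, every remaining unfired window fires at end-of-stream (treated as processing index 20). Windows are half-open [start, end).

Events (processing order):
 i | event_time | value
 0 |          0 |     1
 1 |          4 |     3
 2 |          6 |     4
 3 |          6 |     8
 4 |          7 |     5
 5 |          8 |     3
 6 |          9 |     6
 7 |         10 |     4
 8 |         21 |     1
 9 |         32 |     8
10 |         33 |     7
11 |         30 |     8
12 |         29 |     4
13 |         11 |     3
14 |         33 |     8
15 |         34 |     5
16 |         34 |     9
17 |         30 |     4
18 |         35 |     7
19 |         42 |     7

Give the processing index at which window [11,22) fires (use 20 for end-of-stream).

i=0 t=0 v=1: → [0,11); WM=−∞
i=1 t=4 v=3: → [0,11); WM=−∞
i=2 t=6 v=4: → [0,11); WM=−∞
i=3 t=6 v=8: → [0,11); WM=6
i=4 t=7 v=5: → [0,11); WM=6
i=5 t=8 v=3: → [0,11); WM=6
i=6 t=9 v=6: → [0,11); WM=6
i=7 t=10 v=4: → [0,11); WM=10
i=8 t=21 v=1: → [11,22); WM=10
i=9 t=32 v=8: → [22,33); WM=10
i=10 t=33 v=7: → [33,44); WM=10
i=11 t=30 v=8: → [22,33); WM=33; [0,11) fires=34 [11,22) fires=1 [22,33) fires=16
i=12 t=29 v=4: DROP (t<33-3); WM=33
i=13 t=11 v=3: DROP (t<33-3); WM=33
i=14 t=33 v=8: → [33,44); WM=33
i=15 t=34 v=5: → [33,44); WM=34
i=16 t=34 v=9: → [33,44); WM=34
i=17 t=30 v=4: DROP (t<34-3); WM=34
i=18 t=35 v=7: → [33,44); WM=34
i=19 t=42 v=7: → [33,44); WM=42

11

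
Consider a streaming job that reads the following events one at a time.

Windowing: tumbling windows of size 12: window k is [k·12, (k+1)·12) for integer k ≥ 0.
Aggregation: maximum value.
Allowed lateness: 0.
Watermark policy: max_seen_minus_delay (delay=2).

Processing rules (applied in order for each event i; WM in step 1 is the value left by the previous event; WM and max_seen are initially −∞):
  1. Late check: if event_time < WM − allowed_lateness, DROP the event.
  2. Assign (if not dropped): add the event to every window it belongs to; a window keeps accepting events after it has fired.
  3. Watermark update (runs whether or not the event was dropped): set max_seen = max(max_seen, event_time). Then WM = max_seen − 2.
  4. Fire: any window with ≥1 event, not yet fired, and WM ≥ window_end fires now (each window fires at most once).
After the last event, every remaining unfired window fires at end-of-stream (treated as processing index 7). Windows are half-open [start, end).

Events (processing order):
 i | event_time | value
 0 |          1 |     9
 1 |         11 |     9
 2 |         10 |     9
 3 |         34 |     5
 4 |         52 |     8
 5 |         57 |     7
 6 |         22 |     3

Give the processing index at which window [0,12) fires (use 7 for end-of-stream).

i=0 t=1 v=9: → [0,12); WM=-1
i=1 t=11 v=9: → [0,12); WM=9
i=2 t=10 v=9: → [0,12); WM=9
i=3 t=34 v=5: → [24,36); WM=32; [0,12) fires=9
i=4 t=52 v=8: → [48,60); WM=50; [24,36) fires=5
i=5 t=57 v=7: → [48,60); WM=55
i=6 t=22 v=3: DROP (t<55-0); WM=55

3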